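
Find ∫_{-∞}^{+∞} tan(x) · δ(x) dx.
0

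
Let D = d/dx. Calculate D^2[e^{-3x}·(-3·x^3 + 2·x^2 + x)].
\left(- 27 x^{3} + 72 x^{2} - 33 x - 2\right) e^{- 3 x}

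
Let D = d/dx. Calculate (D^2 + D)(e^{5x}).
30 e^{5 x}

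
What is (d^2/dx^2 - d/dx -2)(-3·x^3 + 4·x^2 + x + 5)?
6 x^{3} + x^{2} - 28 x - 3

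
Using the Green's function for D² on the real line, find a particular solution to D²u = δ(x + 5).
\frac{|x + 5|}{2}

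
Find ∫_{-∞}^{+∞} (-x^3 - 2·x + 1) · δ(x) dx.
1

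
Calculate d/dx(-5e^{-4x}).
20 e^{- 4 x}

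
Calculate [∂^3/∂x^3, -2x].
-6\frac{d^{2}}{dx^{2}}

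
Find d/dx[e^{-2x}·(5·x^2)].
10 x \left(1 - x\right) e^{- 2 x}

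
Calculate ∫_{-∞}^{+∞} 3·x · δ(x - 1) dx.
3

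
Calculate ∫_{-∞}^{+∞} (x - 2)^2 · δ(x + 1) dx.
9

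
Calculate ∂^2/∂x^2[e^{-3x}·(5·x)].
15 \left(3 x - 2\right) e^{- 3 x}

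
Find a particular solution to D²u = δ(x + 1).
\frac{|x + 1|}{2}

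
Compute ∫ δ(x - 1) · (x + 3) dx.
4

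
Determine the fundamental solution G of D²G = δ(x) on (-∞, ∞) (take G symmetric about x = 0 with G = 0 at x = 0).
\frac{|x|}{2}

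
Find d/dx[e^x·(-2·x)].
2 \left(- x - 1\right) e^{x}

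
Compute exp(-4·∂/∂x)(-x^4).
- x^{4} + 16 x^{3} - 96 x^{2} + 256 x - 256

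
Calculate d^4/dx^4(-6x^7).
- 5040 x^{3}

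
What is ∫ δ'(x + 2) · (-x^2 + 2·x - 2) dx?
-6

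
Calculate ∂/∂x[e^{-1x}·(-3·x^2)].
3 x \left(x - 2\right) e^{- x}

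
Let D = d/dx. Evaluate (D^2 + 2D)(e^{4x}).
24 e^{4 x}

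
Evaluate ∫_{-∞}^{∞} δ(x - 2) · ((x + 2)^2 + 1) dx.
17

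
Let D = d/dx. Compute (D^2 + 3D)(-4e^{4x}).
- 112 e^{4 x}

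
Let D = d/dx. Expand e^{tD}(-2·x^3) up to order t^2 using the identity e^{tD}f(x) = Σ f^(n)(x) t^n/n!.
2 x \left(- 3 t^{2} - 3 t x - x^{2}\right)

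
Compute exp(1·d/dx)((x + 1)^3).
x^{3} + 6 x^{2} + 12 x + 8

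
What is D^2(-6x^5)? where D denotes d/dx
- 120 x^{3}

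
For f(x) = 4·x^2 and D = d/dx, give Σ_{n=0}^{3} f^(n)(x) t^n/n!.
4 t^{2} + 8 t x + 4 x^{2}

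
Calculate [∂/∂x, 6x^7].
42 x^{6}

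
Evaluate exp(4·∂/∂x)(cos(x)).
\cos{\left(x + 4 \right)}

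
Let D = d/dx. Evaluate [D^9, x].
9D^{8}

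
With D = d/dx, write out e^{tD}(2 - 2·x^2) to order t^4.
- 2 t^{2} - 4 t x - 2 x^{2} + 2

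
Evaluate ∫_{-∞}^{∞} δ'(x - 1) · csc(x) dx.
\cot{\left(1 \right)} \csc{\left(1 \right)}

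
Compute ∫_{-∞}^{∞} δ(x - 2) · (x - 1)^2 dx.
1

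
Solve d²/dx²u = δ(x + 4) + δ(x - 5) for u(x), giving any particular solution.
\frac{|x + 4|}{2} + \frac{|x - 5|}{2}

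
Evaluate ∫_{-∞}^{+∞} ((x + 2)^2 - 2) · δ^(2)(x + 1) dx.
2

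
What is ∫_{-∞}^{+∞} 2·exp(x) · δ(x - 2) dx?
2 e^{2}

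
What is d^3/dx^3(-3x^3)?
-18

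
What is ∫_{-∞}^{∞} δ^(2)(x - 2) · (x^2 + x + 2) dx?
2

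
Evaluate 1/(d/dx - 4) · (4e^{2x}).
- 2 e^{2 x}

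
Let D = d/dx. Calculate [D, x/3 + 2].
\frac{1}{3}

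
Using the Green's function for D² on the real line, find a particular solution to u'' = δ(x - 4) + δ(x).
\frac{|x - 4|}{2} + \frac{|x|}{2}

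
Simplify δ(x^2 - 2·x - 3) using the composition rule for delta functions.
\frac{\delta(x + 1) + \delta(x - 3)}{4}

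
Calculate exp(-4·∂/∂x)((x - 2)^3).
x^{3} - 18 x^{2} + 108 x - 216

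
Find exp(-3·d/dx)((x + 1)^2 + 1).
x^{2} - 4 x + 5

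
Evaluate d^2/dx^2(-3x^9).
- 216 x^{7}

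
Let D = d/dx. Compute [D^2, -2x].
-4D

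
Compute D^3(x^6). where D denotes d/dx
120 x^{3}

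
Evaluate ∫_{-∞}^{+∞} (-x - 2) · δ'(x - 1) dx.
1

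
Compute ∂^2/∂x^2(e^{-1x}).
e^{- x}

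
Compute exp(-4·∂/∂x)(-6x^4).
- 6 x^{4} + 96 x^{3} - 576 x^{2} + 1536 x - 1536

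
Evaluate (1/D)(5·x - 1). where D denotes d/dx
\frac{5 x^{2}}{2} - x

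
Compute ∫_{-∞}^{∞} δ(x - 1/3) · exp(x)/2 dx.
\frac{e^{\frac{1}{3}}}{2}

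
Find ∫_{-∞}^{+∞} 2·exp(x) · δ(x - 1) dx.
2 e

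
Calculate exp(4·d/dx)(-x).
- x - 4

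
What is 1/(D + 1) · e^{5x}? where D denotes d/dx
\frac{e^{5 x}}{6}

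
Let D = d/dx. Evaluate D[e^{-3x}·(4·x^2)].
4 x \left(2 - 3 x\right) e^{- 3 x}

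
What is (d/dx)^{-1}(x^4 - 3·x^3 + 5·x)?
\frac{x^{5}}{5} - \frac{3 x^{4}}{4} + \frac{5 x^{2}}{2}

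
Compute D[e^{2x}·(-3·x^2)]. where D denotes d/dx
6 x \left(- x - 1\right) e^{2 x}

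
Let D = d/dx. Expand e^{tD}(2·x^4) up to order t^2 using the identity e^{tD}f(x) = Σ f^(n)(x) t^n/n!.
2 x^{2} \left(6 t^{2} + 4 t x + x^{2}\right)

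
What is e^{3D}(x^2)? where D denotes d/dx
x^{2} + 6 x + 9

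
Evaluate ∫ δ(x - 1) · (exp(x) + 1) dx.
1 + e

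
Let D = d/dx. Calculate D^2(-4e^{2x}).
- 16 e^{2 x}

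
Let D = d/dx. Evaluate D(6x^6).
36 x^{5}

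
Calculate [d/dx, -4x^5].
- 20 x^{4}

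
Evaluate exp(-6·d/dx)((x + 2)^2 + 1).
x^{2} - 8 x + 17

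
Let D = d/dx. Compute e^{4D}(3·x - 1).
3 x + 11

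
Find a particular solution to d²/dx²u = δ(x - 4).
\frac{|x - 4|}{2}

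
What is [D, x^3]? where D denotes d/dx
3 x^{2}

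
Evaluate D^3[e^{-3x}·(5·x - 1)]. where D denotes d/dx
27 \left(6 - 5 x\right) e^{- 3 x}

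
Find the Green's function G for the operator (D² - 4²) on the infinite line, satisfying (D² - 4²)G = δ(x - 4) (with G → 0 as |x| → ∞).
-\frac{e^{-4|x - 4|}}{8}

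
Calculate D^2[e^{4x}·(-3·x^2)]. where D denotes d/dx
\left(- 48 x^{2} - 48 x - 6\right) e^{4 x}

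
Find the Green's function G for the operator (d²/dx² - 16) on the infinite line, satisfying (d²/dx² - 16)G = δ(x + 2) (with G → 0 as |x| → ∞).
-\frac{e^{-4|x + 2|}}{8}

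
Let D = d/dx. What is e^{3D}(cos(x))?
\cos{\left(x + 3 \right)}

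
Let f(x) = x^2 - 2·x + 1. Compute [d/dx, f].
2 x - 2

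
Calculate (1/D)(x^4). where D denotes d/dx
\frac{x^{5}}{5}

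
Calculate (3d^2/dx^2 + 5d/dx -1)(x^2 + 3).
- x^{2} + 10 x + 3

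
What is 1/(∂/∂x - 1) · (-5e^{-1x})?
\frac{5 e^{- x}}{2}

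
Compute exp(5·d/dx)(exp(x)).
e^{x + 5}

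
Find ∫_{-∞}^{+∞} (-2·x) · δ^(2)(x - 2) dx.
0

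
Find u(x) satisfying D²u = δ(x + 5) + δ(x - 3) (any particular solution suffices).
\frac{|x + 5|}{2} + \frac{|x - 3|}{2}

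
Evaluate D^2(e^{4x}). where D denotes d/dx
16 e^{4 x}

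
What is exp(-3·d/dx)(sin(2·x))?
\sin{\left(2 x - 6 \right)}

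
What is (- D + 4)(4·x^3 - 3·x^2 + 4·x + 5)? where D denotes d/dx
16 x^{3} - 24 x^{2} + 22 x + 16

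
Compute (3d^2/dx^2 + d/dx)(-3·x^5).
15 x^{3} \left(- x - 12\right)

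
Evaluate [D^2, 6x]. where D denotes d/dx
12D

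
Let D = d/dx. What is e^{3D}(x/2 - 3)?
\frac{x}{2} - \frac{3}{2}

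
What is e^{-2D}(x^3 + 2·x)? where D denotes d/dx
x^{3} - 6 x^{2} + 14 x - 12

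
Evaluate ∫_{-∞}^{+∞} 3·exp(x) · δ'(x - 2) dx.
- 3 e^{2}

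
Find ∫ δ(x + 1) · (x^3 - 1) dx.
-2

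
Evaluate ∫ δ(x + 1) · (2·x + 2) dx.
0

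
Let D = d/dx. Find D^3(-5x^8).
- 1680 x^{5}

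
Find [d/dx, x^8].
8 x^{7}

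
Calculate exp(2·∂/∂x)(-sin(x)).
- \sin{\left(x + 2 \right)}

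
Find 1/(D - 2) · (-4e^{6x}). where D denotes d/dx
- e^{6 x}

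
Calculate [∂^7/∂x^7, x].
7\frac{d^{6}}{dx^{6}}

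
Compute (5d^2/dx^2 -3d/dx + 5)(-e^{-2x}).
- 31 e^{- 2 x}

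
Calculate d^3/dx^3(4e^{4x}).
256 e^{4 x}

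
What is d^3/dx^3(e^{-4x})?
- 64 e^{- 4 x}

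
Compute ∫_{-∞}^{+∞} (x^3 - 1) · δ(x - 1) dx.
0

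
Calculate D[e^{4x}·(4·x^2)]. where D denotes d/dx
8 x \left(2 x + 1\right) e^{4 x}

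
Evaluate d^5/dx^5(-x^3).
0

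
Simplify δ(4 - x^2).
\frac{\delta(x - 2) + \delta(x + 2)}{4}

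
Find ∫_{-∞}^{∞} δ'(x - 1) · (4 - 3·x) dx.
3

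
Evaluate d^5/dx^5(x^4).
0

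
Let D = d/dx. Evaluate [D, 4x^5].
20 x^{4}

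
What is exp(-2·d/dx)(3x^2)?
3 x^{2} - 12 x + 12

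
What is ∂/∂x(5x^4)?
20 x^{3}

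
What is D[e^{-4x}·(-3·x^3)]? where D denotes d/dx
x^{2} \left(12 x - 9\right) e^{- 4 x}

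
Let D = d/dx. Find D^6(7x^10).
1058400 x^{4}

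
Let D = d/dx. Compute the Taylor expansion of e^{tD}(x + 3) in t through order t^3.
t + x + 3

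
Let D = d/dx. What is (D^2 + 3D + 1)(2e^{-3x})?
2 e^{- 3 x}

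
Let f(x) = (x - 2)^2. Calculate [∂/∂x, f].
2 x - 4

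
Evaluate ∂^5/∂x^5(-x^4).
0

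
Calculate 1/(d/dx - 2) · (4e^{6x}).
e^{6 x}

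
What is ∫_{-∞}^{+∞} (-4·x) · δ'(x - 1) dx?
4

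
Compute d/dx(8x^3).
24 x^{2}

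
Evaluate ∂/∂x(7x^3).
21 x^{2}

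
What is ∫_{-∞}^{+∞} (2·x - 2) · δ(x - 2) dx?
2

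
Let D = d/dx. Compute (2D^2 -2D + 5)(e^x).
5 e^{x}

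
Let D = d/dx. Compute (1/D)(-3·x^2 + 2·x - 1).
- x^{3} + x^{2} - x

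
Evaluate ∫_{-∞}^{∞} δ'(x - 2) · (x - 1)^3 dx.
-3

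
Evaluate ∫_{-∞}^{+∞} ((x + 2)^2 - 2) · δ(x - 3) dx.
23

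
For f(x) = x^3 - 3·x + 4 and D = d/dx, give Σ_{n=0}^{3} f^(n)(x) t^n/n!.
t^{3} + 3 t^{2} x + 3 t \left(x^{2} - 1\right) + x^{3} - 3 x + 4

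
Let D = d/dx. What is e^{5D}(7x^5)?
7 x^{5} + 175 x^{4} + 1750 x^{3} + 8750 x^{2} + 21875 x + 21875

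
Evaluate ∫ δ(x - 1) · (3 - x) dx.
2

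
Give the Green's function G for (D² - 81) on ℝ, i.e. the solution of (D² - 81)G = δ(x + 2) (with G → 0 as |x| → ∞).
-\frac{e^{-9|x + 2|}}{18}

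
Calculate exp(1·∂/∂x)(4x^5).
4 x^{5} + 20 x^{4} + 40 x^{3} + 40 x^{2} + 20 x + 4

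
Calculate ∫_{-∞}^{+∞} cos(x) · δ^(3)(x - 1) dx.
- \sin{\left(1 \right)}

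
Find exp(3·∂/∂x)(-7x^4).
- 7 x^{4} - 84 x^{3} - 378 x^{2} - 756 x - 567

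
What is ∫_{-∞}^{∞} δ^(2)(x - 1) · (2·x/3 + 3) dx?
0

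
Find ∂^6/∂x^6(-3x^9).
- 181440 x^{3}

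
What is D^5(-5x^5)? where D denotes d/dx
-600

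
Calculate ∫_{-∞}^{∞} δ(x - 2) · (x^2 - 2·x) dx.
0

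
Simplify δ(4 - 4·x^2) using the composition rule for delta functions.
\frac{\delta(x - 1) + \delta(x + 1)}{8}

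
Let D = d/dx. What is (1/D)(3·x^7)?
\frac{3 x^{8}}{8}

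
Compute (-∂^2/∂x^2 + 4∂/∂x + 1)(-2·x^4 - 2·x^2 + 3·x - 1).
- 2 x^{4} - 32 x^{3} + 22 x^{2} - 13 x + 15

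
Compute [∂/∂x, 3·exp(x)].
3 e^{x}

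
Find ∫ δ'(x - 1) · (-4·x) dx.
4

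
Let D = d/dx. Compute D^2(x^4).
12 x^{2}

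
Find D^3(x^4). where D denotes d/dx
24 x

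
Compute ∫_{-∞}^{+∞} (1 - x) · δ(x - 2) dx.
-1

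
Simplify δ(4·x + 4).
\frac{\delta(x + 1)}{4}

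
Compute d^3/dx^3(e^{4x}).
64 e^{4 x}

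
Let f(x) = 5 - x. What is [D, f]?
-1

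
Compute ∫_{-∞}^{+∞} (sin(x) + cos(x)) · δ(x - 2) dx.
\cos{\left(2 \right)} + \sin{\left(2 \right)}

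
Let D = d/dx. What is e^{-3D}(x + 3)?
x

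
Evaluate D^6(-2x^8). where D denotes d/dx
- 40320 x^{2}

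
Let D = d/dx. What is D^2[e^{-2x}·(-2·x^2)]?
4 \left(- 2 x^{2} + 4 x - 1\right) e^{- 2 x}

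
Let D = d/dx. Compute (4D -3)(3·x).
12 - 9 x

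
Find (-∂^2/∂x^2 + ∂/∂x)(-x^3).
3 x \left(2 - x\right)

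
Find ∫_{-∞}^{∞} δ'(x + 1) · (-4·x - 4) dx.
4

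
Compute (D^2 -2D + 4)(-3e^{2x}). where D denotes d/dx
- 12 e^{2 x}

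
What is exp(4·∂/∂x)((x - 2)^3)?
x^{3} + 6 x^{2} + 12 x + 8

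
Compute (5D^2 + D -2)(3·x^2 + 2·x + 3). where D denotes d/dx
- 6 x^{2} + 2 x + 26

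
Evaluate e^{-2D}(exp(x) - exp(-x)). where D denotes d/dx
- e^{2 - x} + e^{x - 2}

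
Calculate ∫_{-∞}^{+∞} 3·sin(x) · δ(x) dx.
0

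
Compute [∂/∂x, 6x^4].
24 x^{3}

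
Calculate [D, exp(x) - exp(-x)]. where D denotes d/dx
2 \cosh{\left(x \right)}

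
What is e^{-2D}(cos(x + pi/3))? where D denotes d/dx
\cos{\left(x - 2 + \frac{\pi}{3} \right)}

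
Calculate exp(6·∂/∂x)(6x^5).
6 x^{5} + 180 x^{4} + 2160 x^{3} + 12960 x^{2} + 38880 x + 46656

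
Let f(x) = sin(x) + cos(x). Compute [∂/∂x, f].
- \sin{\left(x \right)} + \cos{\left(x \right)}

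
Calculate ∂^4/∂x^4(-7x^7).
- 5880 x^{3}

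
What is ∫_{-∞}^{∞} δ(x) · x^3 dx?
0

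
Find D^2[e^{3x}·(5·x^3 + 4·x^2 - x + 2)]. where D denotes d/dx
\left(45 x^{3} + 126 x^{2} + 69 x + 20\right) e^{3 x}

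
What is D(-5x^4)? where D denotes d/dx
- 20 x^{3}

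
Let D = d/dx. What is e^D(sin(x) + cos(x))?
\sqrt{2} \sin{\left(x + \frac{\pi}{4} + 1 \right)}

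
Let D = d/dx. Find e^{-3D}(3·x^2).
3 x^{2} - 18 x + 27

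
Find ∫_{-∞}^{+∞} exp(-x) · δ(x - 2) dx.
e^{-2}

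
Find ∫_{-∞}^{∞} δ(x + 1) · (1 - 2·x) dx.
3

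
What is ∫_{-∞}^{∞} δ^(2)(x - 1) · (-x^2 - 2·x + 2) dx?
-2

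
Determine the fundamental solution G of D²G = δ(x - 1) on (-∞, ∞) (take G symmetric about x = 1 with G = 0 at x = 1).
\frac{|x - 1|}{2}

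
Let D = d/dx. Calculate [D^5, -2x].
-10D^{4}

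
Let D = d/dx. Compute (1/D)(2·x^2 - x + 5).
\frac{2 x^{3}}{3} - \frac{x^{2}}{2} + 5 x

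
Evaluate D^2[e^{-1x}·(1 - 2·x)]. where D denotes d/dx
\left(5 - 2 x\right) e^{- x}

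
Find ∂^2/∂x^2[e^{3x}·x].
\left(9 x + 6\right) e^{3 x}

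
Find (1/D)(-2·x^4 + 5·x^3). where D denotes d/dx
- \frac{2 x^{5}}{5} + \frac{5 x^{4}}{4}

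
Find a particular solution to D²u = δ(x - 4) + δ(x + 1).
\frac{|x - 4|}{2} + \frac{|x + 1|}{2}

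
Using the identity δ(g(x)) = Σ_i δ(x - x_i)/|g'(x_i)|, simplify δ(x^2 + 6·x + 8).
\frac{\delta(x + 4) + \delta(x + 2)}{2}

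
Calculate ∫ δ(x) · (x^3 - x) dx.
0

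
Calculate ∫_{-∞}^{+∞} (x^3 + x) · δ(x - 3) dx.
30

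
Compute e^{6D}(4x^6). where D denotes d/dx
4 x^{6} + 144 x^{5} + 2160 x^{4} + 17280 x^{3} + 77760 x^{2} + 186624 x + 186624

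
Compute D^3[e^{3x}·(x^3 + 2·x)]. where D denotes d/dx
\left(27 x^{3} + 81 x^{2} + 108 x + 60\right) e^{3 x}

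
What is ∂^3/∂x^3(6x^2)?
0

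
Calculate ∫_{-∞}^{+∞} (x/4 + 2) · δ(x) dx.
2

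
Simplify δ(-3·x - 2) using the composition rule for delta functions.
\frac{\delta(x + 2/3)}{3}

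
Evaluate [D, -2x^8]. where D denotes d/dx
- 16 x^{7}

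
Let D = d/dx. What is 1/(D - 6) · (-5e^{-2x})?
\frac{5 e^{- 2 x}}{8}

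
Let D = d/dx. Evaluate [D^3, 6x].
18D^{2}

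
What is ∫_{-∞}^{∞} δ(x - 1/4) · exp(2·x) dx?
e^{\frac{1}{2}}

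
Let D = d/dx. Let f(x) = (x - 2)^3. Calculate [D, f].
3 \left(x - 2\right)^{2}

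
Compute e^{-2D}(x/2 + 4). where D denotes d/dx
\frac{x}{2} + 3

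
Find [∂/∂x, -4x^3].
- 12 x^{2}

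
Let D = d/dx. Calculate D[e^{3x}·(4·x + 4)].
\left(12 x + 16\right) e^{3 x}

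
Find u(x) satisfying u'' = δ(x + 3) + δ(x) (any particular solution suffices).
\frac{|x + 3|}{2} + \frac{|x|}{2}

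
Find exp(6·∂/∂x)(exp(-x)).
e^{- x - 6}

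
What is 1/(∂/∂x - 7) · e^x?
- \frac{e^{x}}{6}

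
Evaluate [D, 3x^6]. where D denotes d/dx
18 x^{5}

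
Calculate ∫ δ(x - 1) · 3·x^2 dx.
3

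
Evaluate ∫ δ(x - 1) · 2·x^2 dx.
2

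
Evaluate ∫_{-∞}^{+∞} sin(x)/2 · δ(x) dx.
0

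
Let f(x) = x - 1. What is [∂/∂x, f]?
1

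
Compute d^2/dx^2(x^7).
42 x^{5}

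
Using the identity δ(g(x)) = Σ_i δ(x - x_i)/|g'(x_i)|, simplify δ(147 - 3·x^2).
\frac{\delta(x - 7) + \delta(x + 7)}{42}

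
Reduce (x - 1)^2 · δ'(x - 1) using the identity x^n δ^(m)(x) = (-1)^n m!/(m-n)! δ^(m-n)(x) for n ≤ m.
0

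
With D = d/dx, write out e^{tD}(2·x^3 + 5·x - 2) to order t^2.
6 t^{2} x + t \left(6 x^{2} + 5\right) + 2 x^{3} + 5 x - 2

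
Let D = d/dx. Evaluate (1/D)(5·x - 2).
\frac{5 x^{2}}{2} - 2 x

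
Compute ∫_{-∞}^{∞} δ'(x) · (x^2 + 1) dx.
0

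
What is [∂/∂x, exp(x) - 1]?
e^{x}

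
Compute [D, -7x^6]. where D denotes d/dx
- 42 x^{5}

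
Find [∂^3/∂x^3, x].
3\frac{d^{2}}{dx^{2}}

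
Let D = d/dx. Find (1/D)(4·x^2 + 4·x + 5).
\frac{4 x^{3}}{3} + 2 x^{2} + 5 x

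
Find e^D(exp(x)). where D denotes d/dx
e^{x + 1}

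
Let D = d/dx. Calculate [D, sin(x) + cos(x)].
- \sin{\left(x \right)} + \cos{\left(x \right)}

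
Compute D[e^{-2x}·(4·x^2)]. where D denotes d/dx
8 x \left(1 - x\right) e^{- 2 x}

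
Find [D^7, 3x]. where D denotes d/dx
21D^{6}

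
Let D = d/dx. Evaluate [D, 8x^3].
24 x^{2}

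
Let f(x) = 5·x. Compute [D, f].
5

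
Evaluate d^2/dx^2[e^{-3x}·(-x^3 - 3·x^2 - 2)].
3 \left(- 3 x^{3} - 3 x^{2} + 10 x - 8\right) e^{- 3 x}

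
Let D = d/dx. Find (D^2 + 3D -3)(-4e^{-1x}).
20 e^{- x}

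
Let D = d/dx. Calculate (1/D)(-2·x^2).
- \frac{2 x^{3}}{3}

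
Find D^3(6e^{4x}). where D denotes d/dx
384 e^{4 x}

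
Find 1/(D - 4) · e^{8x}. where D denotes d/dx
\frac{e^{8 x}}{4}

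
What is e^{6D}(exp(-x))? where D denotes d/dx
e^{- x - 6}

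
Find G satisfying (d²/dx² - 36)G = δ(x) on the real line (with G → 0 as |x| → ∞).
-\frac{e^{-6|x|}}{12}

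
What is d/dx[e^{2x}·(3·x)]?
\left(6 x + 3\right) e^{2 x}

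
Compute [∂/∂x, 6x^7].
42 x^{6}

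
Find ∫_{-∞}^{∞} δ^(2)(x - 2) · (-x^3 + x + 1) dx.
-12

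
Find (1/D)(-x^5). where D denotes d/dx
- \frac{x^{6}}{6}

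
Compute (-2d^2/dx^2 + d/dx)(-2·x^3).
6 x \left(4 - x\right)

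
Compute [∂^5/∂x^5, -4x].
-20\frac{d^{4}}{dx^{4}}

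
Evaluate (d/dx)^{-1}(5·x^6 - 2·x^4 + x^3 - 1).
\frac{5 x^{7}}{7} - \frac{2 x^{5}}{5} + \frac{x^{4}}{4} - x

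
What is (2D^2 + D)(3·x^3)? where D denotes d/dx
9 x \left(x + 4\right)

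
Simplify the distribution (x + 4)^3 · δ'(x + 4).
0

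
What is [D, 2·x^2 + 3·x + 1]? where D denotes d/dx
4 x + 3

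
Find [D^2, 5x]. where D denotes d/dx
10D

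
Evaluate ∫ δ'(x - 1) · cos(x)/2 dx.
\frac{\sin{\left(1 \right)}}{2}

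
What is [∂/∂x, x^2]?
2 x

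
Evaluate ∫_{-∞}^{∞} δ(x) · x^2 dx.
0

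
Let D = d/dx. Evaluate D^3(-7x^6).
- 840 x^{3}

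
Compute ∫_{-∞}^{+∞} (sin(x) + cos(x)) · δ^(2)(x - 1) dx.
- \sin{\left(1 \right)} - \cos{\left(1 \right)}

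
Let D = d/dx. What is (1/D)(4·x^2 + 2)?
\frac{4 x^{3}}{3} + 2 x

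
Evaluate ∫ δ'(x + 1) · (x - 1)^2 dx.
4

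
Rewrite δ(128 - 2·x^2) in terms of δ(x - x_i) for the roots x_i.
\frac{\delta(x - 8) + \delta(x + 8)}{32}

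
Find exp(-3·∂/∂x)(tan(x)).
\tan{\left(x - 3 \right)}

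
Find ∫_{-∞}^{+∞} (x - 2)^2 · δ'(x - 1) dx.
2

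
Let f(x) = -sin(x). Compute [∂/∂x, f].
- \cos{\left(x \right)}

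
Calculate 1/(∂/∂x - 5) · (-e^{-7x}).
\frac{e^{- 7 x}}{12}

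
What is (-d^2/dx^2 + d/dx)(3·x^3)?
9 x \left(x - 2\right)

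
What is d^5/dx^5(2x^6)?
1440 x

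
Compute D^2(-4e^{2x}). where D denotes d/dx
- 16 e^{2 x}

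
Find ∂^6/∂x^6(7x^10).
1058400 x^{4}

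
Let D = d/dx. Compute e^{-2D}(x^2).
x^{2} - 4 x + 4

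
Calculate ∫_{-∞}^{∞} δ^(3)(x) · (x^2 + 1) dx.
0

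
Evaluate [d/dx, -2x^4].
- 8 x^{3}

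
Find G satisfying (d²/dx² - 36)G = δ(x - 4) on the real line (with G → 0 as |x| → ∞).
-\frac{e^{-6|x - 4|}}{12}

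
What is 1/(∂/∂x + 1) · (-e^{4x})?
- \frac{e^{4 x}}{5}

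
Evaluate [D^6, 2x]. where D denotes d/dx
12D^{5}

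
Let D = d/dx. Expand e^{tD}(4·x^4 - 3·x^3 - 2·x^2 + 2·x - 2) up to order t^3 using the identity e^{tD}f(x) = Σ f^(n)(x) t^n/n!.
t^{3} \left(16 x - 3\right) + t^{2} \left(24 x^{2} - 9 x - 2\right) + t \left(16 x^{3} - 9 x^{2} - 4 x + 2\right) + 4 x^{4} - 3 x^{3} - 2 x^{2} + 2 x - 2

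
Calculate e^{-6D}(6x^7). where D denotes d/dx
6 x^{7} - 252 x^{6} + 4536 x^{5} - 45360 x^{4} + 272160 x^{3} - 979776 x^{2} + 1959552 x - 1679616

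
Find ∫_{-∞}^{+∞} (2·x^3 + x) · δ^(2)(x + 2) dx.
-24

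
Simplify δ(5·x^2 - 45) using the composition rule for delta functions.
\frac{\delta(x - 3) + \delta(x + 3)}{30}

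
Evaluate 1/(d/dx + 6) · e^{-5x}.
e^{- 5 x}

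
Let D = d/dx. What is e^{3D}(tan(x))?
\tan{\left(x + 3 \right)}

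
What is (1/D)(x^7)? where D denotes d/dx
\frac{x^{8}}{8}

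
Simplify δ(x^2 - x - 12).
\frac{\delta(x - 4) + \delta(x + 3)}{7}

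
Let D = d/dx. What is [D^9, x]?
9D^{8}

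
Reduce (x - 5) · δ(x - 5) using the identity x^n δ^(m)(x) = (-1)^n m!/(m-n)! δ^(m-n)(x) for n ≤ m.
0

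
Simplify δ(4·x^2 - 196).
\frac{\delta(x - 7) + \delta(x + 7)}{56}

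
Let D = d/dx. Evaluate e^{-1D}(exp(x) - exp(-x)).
- e^{1 - x} + e^{x - 1}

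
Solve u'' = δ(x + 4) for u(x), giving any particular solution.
\frac{|x + 4|}{2}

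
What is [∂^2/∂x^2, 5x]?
10\frac{d}{dx}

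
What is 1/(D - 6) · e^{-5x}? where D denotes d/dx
- \frac{e^{- 5 x}}{11}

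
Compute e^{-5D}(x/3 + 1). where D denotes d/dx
\frac{x}{3} - \frac{2}{3}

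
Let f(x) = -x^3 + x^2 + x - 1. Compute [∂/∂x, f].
- 3 x^{2} + 2 x + 1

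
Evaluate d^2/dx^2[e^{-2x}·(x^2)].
2 \left(2 x^{2} - 4 x + 1\right) e^{- 2 x}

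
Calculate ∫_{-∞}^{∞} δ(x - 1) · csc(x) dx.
\csc{\left(1 \right)}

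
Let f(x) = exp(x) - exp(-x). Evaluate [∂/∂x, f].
2 \cosh{\left(x \right)}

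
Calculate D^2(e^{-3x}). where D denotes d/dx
9 e^{- 3 x}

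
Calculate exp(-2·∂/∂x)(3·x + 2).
3 x - 4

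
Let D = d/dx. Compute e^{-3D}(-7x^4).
- 7 x^{4} + 84 x^{3} - 378 x^{2} + 756 x - 567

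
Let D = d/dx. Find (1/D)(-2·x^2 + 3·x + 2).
- \frac{2 x^{3}}{3} + \frac{3 x^{2}}{2} + 2 x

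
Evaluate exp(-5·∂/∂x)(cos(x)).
\cos{\left(x - 5 \right)}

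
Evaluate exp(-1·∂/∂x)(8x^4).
8 x^{4} - 32 x^{3} + 48 x^{2} - 32 x + 8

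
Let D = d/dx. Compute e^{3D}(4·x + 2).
4 x + 14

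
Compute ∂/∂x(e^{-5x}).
- 5 e^{- 5 x}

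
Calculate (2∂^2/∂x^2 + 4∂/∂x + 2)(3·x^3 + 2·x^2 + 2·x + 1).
6 x^{3} + 40 x^{2} + 56 x + 18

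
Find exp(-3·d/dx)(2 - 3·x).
11 - 3 x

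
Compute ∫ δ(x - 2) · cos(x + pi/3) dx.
\cos{\left(\frac{\pi}{3} + 2 \right)}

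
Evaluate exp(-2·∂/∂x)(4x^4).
4 x^{4} - 32 x^{3} + 96 x^{2} - 128 x + 64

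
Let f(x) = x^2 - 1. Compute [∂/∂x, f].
2 x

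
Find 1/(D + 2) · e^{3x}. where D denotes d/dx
\frac{e^{3 x}}{5}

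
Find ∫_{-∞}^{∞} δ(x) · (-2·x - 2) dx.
-2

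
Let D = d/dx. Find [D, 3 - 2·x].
-2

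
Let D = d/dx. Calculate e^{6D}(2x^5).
2 x^{5} + 60 x^{4} + 720 x^{3} + 4320 x^{2} + 12960 x + 15552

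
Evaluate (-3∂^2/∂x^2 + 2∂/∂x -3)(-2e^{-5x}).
176 e^{- 5 x}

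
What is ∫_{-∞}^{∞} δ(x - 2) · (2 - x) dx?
0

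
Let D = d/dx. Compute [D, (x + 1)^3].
3 \left(x + 1\right)^{2}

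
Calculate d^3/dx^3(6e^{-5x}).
- 750 e^{- 5 x}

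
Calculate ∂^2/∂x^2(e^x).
e^{x}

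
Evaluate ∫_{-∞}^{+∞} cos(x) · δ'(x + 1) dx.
- \sin{\left(1 \right)}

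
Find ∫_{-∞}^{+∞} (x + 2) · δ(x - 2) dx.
4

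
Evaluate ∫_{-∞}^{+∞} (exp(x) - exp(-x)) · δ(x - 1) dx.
2 \sinh{\left(1 \right)}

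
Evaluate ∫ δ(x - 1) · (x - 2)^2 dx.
1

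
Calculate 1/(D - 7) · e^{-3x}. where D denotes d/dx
- \frac{e^{- 3 x}}{10}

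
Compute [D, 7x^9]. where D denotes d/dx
63 x^{8}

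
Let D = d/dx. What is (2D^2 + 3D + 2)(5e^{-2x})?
20 e^{- 2 x}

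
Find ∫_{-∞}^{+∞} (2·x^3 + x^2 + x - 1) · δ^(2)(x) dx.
2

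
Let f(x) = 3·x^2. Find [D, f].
6 x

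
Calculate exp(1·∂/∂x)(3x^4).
3 x^{4} + 12 x^{3} + 18 x^{2} + 12 x + 3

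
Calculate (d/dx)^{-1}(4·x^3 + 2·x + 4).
x^{4} + x^{2} + 4 x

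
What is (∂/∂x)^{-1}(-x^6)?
- \frac{x^{7}}{7}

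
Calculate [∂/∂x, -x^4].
- 4 x^{3}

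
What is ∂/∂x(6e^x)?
6 e^{x}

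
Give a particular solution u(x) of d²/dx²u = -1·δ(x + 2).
-\frac{|x + 2|}{2}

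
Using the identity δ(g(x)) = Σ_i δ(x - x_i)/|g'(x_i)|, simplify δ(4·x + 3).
\frac{\delta(x + 3/4)}{4}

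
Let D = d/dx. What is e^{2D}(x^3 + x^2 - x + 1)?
x^{3} + 7 x^{2} + 15 x + 11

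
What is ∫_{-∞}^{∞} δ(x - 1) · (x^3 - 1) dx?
0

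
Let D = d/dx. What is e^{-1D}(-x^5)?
- x^{5} + 5 x^{4} - 10 x^{3} + 10 x^{2} - 5 x + 1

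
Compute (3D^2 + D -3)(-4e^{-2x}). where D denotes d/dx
- 28 e^{- 2 x}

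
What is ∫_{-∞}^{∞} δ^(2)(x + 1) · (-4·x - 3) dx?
0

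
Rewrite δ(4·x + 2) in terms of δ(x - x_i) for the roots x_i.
\frac{\delta(x + 1/2)}{4}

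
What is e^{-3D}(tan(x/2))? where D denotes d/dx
\tan{\left(\frac{x}{2} - \frac{3}{2} \right)}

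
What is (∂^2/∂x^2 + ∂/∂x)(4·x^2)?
8 x + 8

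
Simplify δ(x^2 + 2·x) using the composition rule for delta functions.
\frac{\delta(x + 2) + \delta(x)}{2}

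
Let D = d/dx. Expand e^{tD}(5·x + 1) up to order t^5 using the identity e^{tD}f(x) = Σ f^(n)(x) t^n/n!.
5 t + 5 x + 1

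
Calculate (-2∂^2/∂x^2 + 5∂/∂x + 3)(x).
3 x + 5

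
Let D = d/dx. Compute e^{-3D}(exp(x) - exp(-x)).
- e^{3 - x} + e^{x - 3}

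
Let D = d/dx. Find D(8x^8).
64 x^{7}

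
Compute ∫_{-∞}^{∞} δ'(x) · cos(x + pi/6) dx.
\frac{1}{2}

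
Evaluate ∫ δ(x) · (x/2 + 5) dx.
5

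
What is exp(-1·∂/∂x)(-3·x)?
3 - 3 x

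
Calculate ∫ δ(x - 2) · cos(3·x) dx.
\cos{\left(6 \right)}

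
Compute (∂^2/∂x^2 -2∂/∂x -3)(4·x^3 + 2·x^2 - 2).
- 12 x^{3} - 30 x^{2} + 16 x + 10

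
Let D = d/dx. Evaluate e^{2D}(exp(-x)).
e^{- x - 2}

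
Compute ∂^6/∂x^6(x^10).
151200 x^{4}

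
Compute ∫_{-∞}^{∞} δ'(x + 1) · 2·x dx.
-2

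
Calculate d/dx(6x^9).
54 x^{8}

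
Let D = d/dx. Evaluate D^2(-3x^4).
- 36 x^{2}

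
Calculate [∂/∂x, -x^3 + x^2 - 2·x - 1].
- 3 x^{2} + 2 x - 2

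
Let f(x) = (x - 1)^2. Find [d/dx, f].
2 x - 2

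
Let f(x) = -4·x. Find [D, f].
-4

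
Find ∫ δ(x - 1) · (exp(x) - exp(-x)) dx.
2 \sinh{\left(1 \right)}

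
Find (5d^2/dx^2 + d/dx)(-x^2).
- 2 x - 10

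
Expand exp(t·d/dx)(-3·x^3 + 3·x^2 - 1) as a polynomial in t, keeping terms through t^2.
- t^{2} \left(9 x - 3\right) - 3 t x \left(3 x - 2\right) - 3 x^{3} + 3 x^{2} - 1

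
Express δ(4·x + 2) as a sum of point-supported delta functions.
\frac{\delta(x + 1/2)}{4}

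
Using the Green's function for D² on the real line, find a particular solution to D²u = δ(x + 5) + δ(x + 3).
\frac{|x + 5|}{2} + \frac{|x + 3|}{2}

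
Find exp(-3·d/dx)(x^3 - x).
x^{3} - 9 x^{2} + 26 x - 24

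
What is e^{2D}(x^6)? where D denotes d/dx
x^{6} + 12 x^{5} + 60 x^{4} + 160 x^{3} + 240 x^{2} + 192 x + 64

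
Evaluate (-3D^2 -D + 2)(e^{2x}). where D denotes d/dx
- 12 e^{2 x}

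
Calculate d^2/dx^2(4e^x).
4 e^{x}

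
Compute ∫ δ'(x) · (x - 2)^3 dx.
-12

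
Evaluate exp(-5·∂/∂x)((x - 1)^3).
x^{3} - 18 x^{2} + 108 x - 216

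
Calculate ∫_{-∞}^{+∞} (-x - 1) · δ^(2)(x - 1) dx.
0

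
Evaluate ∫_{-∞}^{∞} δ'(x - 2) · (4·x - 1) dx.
-4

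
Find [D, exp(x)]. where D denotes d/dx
e^{x}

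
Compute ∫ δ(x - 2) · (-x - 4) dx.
-6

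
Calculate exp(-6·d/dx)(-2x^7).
- 2 x^{7} + 84 x^{6} - 1512 x^{5} + 15120 x^{4} - 90720 x^{3} + 326592 x^{2} - 653184 x + 559872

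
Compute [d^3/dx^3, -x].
-3\frac{d^{2}}{dx^{2}}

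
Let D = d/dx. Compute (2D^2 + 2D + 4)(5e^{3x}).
140 e^{3 x}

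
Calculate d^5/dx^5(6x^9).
90720 x^{4}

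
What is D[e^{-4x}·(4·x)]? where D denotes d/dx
4 \left(1 - 4 x\right) e^{- 4 x}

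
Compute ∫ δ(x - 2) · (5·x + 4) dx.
14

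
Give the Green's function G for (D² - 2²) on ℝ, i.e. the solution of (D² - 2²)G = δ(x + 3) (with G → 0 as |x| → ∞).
-\frac{e^{-2|x + 3|}}{4}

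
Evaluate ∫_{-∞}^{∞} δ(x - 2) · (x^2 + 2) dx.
6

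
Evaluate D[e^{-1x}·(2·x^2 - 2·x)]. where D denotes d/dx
2 \left(- x^{2} + 3 x - 1\right) e^{- x}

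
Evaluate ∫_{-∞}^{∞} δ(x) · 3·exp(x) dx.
3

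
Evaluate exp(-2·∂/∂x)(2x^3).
2 x^{3} - 12 x^{2} + 24 x - 16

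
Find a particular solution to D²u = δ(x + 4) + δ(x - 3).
\frac{|x + 4|}{2} + \frac{|x - 3|}{2}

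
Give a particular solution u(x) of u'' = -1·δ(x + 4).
-\frac{|x + 4|}{2}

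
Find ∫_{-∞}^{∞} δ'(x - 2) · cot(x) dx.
\frac{1}{\sin^{2}{\left(2 \right)}}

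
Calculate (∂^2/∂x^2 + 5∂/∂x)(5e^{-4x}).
- 20 e^{- 4 x}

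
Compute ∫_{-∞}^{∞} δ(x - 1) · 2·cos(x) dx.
2 \cos{\left(1 \right)}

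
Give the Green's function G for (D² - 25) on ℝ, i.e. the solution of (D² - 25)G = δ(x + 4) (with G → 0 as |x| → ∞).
-\frac{e^{-5|x + 4|}}{10}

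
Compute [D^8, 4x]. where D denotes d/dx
32D^{7}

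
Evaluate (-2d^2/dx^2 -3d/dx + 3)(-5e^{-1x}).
- 20 e^{- x}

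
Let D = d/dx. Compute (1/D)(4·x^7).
\frac{x^{8}}{2}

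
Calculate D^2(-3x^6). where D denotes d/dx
- 90 x^{4}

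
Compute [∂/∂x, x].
1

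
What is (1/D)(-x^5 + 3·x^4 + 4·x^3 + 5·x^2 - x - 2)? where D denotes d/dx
- \frac{x^{6}}{6} + \frac{3 x^{5}}{5} + x^{4} + \frac{5 x^{3}}{3} - \frac{x^{2}}{2} - 2 x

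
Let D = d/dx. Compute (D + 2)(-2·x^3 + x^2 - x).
- 4 x^{3} - 4 x^{2} - 1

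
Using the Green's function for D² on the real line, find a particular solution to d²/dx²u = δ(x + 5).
\frac{|x + 5|}{2}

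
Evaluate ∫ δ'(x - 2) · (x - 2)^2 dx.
0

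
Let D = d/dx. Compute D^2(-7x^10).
- 630 x^{8}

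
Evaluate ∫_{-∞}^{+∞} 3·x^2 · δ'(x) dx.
0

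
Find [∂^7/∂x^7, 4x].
28\frac{d^{6}}{dx^{6}}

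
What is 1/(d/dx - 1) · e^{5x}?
\frac{e^{5 x}}{4}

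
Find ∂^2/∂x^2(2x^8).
112 x^{6}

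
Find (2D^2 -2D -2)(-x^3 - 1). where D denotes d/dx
2 x^{3} + 6 x^{2} - 12 x + 2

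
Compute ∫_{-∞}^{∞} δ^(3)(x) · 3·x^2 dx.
0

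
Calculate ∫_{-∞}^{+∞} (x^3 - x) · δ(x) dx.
0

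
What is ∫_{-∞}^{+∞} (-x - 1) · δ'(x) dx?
1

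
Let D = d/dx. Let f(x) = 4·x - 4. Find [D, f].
4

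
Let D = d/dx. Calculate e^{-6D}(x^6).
x^{6} - 36 x^{5} + 540 x^{4} - 4320 x^{3} + 19440 x^{2} - 46656 x + 46656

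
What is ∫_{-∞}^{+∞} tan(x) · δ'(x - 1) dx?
- \tan^{2}{\left(1 \right)} - 1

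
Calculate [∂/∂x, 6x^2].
12 x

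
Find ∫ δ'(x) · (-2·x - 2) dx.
2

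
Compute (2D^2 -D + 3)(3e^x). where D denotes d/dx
12 e^{x}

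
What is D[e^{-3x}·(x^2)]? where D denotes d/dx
x \left(2 - 3 x\right) e^{- 3 x}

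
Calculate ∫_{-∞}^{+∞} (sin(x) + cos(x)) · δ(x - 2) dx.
\cos{\left(2 \right)} + \sin{\left(2 \right)}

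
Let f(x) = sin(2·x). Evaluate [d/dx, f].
2 \cos{\left(2 x \right)}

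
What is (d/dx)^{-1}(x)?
\frac{x^{2}}{2}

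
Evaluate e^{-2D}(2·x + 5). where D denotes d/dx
2 x + 1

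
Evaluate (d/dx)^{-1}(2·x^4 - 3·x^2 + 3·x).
\frac{2 x^{5}}{5} - x^{3} + \frac{3 x^{2}}{2}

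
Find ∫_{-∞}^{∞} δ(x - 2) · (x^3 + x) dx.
10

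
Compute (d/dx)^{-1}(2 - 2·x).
- x^{2} + 2 x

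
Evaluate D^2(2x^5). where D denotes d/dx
40 x^{3}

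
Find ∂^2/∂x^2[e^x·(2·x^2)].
2 \left(x^{2} + 4 x + 2\right) e^{x}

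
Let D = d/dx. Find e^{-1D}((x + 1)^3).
x^{3}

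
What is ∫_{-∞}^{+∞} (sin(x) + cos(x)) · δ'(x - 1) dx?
- \cos{\left(1 \right)} + \sin{\left(1 \right)}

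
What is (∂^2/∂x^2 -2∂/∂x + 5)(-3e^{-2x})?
- 39 e^{- 2 x}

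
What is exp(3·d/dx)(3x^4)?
3 x^{4} + 36 x^{3} + 162 x^{2} + 324 x + 243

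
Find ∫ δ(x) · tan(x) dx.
0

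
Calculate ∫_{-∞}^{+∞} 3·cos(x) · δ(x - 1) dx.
3 \cos{\left(1 \right)}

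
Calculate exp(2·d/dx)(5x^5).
5 x^{5} + 50 x^{4} + 200 x^{3} + 400 x^{2} + 400 x + 160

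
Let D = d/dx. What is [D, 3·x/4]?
\frac{3}{4}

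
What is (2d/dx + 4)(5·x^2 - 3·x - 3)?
20 x^{2} + 8 x - 18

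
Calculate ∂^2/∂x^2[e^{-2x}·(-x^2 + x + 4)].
2 \left(- 2 x^{2} + 6 x + 5\right) e^{- 2 x}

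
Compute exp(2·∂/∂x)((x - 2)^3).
x^{3}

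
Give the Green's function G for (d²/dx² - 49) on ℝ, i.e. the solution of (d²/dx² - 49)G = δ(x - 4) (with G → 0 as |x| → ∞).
-\frac{e^{-7|x - 4|}}{14}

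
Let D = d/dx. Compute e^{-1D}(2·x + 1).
2 x - 1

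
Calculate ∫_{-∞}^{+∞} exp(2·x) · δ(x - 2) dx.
e^{4}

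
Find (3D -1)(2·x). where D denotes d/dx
6 - 2 x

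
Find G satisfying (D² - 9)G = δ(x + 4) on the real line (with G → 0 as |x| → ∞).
-\frac{e^{-3|x + 4|}}{6}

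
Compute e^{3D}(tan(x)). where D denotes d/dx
\tan{\left(x + 3 \right)}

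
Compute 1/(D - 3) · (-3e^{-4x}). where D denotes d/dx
\frac{3 e^{- 4 x}}{7}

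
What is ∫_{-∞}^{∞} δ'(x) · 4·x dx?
-4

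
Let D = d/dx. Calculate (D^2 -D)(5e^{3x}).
30 e^{3 x}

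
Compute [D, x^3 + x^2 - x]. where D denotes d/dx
3 x^{2} + 2 x - 1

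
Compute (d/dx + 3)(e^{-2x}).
e^{- 2 x}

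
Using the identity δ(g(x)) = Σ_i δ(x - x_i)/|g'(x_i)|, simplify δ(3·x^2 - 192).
\frac{\delta(x - 8) + \delta(x + 8)}{48}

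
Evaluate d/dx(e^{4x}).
4 e^{4 x}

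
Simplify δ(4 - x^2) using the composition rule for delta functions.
\frac{\delta(x - 2) + \delta(x + 2)}{4}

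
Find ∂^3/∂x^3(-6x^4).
- 144 x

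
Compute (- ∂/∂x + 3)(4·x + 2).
12 x + 2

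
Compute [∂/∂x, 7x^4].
28 x^{3}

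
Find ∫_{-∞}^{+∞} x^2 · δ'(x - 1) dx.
-2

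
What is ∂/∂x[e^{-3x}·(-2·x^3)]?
6 x^{2} \left(x - 1\right) e^{- 3 x}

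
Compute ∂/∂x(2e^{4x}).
8 e^{4 x}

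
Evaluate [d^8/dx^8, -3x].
-24\frac{d^{7}}{dx^{7}}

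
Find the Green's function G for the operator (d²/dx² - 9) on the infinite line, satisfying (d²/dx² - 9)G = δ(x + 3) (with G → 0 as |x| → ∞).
-\frac{e^{-3|x + 3|}}{6}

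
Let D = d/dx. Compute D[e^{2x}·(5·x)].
\left(10 x + 5\right) e^{2 x}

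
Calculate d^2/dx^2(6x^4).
72 x^{2}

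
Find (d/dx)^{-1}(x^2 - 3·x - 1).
\frac{x^{3}}{3} - \frac{3 x^{2}}{2} - x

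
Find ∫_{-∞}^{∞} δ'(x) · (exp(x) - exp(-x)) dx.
-2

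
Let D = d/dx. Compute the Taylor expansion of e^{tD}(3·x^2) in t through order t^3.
3 t^{2} + 6 t x + 3 x^{2}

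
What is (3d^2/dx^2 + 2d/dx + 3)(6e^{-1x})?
24 e^{- x}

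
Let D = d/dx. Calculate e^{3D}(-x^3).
- x^{3} - 9 x^{2} - 27 x - 27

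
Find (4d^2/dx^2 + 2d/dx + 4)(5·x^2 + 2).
20 x^{2} + 20 x + 48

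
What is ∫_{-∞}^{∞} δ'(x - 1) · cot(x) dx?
\frac{1}{\sin^{2}{\left(1 \right)}}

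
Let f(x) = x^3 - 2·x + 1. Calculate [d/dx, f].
3 x^{2} - 2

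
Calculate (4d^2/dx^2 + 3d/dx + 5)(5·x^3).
5 x \left(5 x^{2} + 9 x + 24\right)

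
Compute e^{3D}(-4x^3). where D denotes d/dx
- 4 x^{3} - 36 x^{2} - 108 x - 108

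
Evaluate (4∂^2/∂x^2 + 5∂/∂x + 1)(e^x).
10 e^{x}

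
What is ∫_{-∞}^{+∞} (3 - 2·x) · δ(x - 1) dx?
1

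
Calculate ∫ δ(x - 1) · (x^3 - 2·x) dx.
-1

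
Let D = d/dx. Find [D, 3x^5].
15 x^{4}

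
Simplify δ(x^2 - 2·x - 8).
\frac{\delta(x - 4) + \delta(x + 2)}{6}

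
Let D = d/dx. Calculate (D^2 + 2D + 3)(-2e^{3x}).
- 36 e^{3 x}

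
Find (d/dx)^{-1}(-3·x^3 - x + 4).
- \frac{3 x^{4}}{4} - \frac{x^{2}}{2} + 4 x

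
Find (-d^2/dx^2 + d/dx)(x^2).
2 x - 2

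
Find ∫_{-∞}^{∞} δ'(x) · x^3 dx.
0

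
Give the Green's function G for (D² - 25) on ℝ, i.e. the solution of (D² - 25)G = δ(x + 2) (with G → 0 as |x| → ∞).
-\frac{e^{-5|x + 2|}}{10}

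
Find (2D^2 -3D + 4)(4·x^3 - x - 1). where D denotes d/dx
16 x^{3} - 36 x^{2} + 44 x - 1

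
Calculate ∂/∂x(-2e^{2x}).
- 4 e^{2 x}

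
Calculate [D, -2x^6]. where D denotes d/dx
- 12 x^{5}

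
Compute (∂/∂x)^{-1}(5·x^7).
\frac{5 x^{8}}{8}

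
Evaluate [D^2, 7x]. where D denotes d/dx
14D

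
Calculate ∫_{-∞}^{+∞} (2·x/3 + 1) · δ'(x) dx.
- \frac{2}{3}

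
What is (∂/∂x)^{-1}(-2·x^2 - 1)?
- \frac{2 x^{3}}{3} - x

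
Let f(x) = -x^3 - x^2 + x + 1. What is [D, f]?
- 3 x^{2} - 2 x + 1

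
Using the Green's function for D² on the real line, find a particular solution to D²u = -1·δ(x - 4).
-\frac{|x - 4|}{2}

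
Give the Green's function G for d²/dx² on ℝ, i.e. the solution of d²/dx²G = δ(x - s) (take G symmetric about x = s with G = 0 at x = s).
\frac{|x - s|}{2}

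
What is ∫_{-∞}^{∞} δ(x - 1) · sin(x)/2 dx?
\frac{\sin{\left(1 \right)}}{2}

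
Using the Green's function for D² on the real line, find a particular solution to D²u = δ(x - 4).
\frac{|x - 4|}{2}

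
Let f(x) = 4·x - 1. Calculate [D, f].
4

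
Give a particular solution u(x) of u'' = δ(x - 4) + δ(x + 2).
\frac{|x - 4|}{2} + \frac{|x + 2|}{2}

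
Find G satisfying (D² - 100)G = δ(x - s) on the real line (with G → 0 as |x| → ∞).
-\frac{e^{-10|x-s|}}{20}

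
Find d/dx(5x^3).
15 x^{2}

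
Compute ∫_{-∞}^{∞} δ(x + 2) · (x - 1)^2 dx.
9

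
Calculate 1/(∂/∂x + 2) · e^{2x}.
\frac{e^{2 x}}{4}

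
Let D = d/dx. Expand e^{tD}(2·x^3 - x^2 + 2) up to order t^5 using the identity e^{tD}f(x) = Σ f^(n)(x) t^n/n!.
2 t^{3} + t^{2} \left(6 x - 1\right) + 2 t x \left(3 x - 1\right) + 2 x^{3} - x^{2} + 2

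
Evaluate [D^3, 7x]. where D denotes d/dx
21D^{2}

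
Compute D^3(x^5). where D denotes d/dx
60 x^{2}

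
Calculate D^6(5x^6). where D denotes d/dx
3600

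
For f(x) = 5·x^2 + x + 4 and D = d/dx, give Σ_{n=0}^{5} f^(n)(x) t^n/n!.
5 t^{2} + t \left(10 x + 1\right) + 5 x^{2} + x + 4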